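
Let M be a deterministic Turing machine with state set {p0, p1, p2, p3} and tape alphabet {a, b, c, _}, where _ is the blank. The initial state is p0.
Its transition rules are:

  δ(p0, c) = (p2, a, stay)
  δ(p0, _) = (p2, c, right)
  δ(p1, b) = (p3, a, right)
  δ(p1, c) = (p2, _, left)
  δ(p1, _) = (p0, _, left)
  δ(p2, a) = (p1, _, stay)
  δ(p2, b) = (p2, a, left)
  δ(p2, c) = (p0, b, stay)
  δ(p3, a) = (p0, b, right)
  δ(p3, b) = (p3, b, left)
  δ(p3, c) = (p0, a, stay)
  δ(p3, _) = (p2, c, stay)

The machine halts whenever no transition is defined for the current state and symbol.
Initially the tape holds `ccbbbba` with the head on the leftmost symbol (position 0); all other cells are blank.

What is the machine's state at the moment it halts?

p2

state=p0 head=0 tape=_[c]cbbbba   (p0,c)→(p2,a,stay)
state=p2 head=0 tape=_[a]cbbbba   (p2,a)→(p1,_,stay)
state=p1 head=0 tape=_[_]cbbbba   (p1,_)→(p0,_,left)
state=p0 head=-1 tape=[_]_cbbbba   (p0,_)→(p2,c,right)
state=p2 head=0 tape=c[_]cbbbba
No transition is defined for (p2, _); M halts in state p2.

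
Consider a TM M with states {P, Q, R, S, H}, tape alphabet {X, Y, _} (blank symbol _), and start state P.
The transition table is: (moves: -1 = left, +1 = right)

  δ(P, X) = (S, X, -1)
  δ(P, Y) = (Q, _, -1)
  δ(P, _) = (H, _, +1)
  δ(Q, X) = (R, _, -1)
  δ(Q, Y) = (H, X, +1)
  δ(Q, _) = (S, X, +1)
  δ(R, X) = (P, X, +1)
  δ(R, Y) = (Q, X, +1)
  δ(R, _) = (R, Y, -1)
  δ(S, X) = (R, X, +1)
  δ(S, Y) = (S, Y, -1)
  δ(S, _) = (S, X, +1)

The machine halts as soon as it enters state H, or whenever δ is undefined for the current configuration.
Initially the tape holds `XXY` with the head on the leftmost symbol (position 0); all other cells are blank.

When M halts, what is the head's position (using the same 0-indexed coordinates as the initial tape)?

state=P head=0 tape=_[X]XY   (P,X)→(S,X,-1)
state=S head=-1 tape=[_]XXY   (S,_)→(S,X,+1)
state=S head=0 tape=X[X]XY   (S,X)→(R,X,+1)
state=R head=1 tape=XX[X]Y   (R,X)→(P,X,+1)
state=P head=2 tape=XXX[Y]   (P,Y)→(Q,_,-1)
state=Q head=1 tape=XX[X]_   (Q,X)→(R,_,-1)
state=R head=0 tape=X[X]__   (R,X)→(P,X,+1)
state=P head=1 tape=XX[_]_   (P,_)→(H,_,+1)
state=H head=2 tape=XX_[_]
At halt the head is at cell 2.

2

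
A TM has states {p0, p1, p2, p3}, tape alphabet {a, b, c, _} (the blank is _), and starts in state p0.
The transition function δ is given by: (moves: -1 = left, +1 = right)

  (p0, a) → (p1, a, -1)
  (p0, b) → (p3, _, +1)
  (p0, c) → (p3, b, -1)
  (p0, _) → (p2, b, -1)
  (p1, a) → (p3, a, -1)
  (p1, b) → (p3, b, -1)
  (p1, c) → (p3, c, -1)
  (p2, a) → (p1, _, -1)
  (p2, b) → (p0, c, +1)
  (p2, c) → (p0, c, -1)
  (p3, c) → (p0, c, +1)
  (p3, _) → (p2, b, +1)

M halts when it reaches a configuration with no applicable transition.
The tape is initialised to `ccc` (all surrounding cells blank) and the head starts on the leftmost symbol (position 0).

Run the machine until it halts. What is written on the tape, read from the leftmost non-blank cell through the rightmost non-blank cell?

c_c_b

state=p0 head=0 tape=_[c]cc___   (p0,c)→(p3,b,-1)
state=p3 head=-1 tape=[_]bcc___   (p3,_)→(p2,b,+1)
state=p2 head=0 tape=b[b]cc___   (p2,b)→(p0,c,+1)
state=p0 head=1 tape=bc[c]c___   (p0,c)→(p3,b,-1)
state=p3 head=0 tape=b[c]bc___   (p3,c)→(p0,c,+1)
state=p0 head=1 tape=bc[b]c___   (p0,b)→(p3,_,+1)
state=p3 head=2 tape=bc_[c]___   (p3,c)→(p0,c,+1)
state=p0 head=3 tape=bc_c[_]__   (p0,_)→(p2,b,-1)
state=p2 head=2 tape=bc_[c]b__   (p2,c)→(p0,c,-1)
state=p0 head=1 tape=bc[_]cb__   (p0,_)→(p2,b,-1)
state=p2 head=0 tape=b[c]bcb__   (p2,c)→(p0,c,-1)
state=p0 head=-1 tape=[b]cbcb__   (p0,b)→(p3,_,+1)
state=p3 head=0 tape=_[c]bcb__   (p3,c)→(p0,c,+1)
state=p0 head=1 tape=_c[b]cb__   (p0,b)→(p3,_,+1)
state=p3 head=2 tape=_c_[c]b__   (p3,c)→(p0,c,+1)
state=p0 head=3 tape=_c_c[b]__   (p0,b)→(p3,_,+1)
state=p3 head=4 tape=_c_c_[_]_   (p3,_)→(p2,b,+1)
state=p2 head=5 tape=_c_c_b[_]
The non-blank tape span at halt is c_c_b.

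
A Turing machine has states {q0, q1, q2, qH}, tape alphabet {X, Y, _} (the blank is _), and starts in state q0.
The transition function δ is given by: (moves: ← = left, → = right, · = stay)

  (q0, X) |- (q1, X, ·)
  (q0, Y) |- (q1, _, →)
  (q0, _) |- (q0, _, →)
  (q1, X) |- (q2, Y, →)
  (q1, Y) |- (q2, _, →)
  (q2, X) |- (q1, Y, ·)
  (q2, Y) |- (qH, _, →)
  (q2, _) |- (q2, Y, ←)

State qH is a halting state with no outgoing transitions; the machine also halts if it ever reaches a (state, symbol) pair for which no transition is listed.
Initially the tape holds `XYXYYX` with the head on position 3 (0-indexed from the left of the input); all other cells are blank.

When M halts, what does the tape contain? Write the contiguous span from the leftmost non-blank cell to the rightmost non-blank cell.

XY__YYY

state=q0 head=3 tape=XYX[Y]YX_   (q0,Y)→(q1,_,→)
state=q1 head=4 tape=XYX_[Y]X_   (q1,Y)→(q2,_,→)
state=q2 head=5 tape=XYX__[X]_   (q2,X)→(q1,Y,·)
state=q1 head=5 tape=XYX__[Y]_   (q1,Y)→(q2,_,→)
state=q2 head=6 tape=XYX___[_]   (q2,_)→(q2,Y,←)
state=q2 head=5 tape=XYX__[_]Y   (q2,_)→(q2,Y,←)
state=q2 head=4 tape=XYX_[_]YY   (q2,_)→(q2,Y,←)
state=q2 head=3 tape=XYX[_]YYY   (q2,_)→(q2,Y,←)
state=q2 head=2 tape=XY[X]YYYY   (q2,X)→(q1,Y,·)
state=q1 head=2 tape=XY[Y]YYYY   (q1,Y)→(q2,_,→)
state=q2 head=3 tape=XY_[Y]YYY   (q2,Y)→(qH,_,→)
state=qH head=4 tape=XY__[Y]YY
The non-blank tape span at halt is XY__YYY.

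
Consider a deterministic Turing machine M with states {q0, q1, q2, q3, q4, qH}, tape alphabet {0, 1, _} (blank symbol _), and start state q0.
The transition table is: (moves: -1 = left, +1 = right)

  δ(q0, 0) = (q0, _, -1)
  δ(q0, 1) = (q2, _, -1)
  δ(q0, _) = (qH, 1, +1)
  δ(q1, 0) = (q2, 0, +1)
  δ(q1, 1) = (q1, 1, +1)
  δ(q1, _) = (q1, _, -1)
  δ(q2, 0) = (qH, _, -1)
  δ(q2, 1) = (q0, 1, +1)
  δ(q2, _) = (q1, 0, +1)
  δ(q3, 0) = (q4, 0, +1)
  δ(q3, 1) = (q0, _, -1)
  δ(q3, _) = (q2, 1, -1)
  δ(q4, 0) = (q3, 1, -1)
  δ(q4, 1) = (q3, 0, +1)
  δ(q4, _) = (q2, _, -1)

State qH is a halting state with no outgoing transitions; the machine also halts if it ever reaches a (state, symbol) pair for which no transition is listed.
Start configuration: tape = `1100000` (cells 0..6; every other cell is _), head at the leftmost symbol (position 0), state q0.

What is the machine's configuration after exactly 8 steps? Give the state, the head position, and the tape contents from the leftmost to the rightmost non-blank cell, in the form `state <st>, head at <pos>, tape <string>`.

state=q0 head=0 tape=_[1]100000   (q0,1)→(q2,_,-1)
state=q2 head=-1 tape=[_]_100000   (q2,_)→(q1,0,+1)
state=q1 head=0 tape=0[_]100000   (q1,_)→(q1,_,-1)
state=q1 head=-1 tape=[0]_100000   (q1,0)→(q2,0,+1)
state=q2 head=0 tape=0[_]100000   (q2,_)→(q1,0,+1)
state=q1 head=1 tape=00[1]00000   (q1,1)→(q1,1,+1)
state=q1 head=2 tape=001[0]0000   (q1,0)→(q2,0,+1)
state=q2 head=3 tape=0010[0]000   (q2,0)→(qH,_,-1)
state=qH head=2 tape=001[0]_000
After 8 steps: state qH, head at 2, tape 0010_000.

state qH, head at 2, tape 0010_000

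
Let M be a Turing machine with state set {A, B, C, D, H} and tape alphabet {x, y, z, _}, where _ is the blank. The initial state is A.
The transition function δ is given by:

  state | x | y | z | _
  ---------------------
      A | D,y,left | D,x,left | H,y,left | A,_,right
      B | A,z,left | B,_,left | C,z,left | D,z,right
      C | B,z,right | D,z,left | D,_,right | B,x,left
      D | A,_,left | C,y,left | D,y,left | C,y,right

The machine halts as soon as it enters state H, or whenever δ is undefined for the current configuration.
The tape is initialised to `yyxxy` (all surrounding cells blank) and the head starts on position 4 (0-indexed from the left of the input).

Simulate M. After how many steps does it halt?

A | ______yyxx[y]   read y → write x, move left, go to D
D | ______yyx[x]x   read x → write _, move left, go to A
A | ______yy[x]_x   read x → write y, move left, go to D
D | ______y[y]y_x   read y → write y, move left, go to C
C | ______[y]yy_x   read y → write z, move left, go to D
D | _____[_]zyy_x   read _ → write y, move right, go to C
C | _____y[z]yy_x   read z → write _, move right, go to D
D | _____y_[y]y_x   read y → write y, move left, go to C
C | _____y[_]yy_x   read _ → write x, move left, go to B
B | _____[y]xyy_x   read y → write _, move left, go to B
B | ____[_]_xyy_x   read _ → write z, move right, go to D
D | ____z[_]xyy_x   read _ → write y, move right, go to C
C | ____zy[x]yy_x   read x → write z, move right, go to B
B | ____zyz[y]y_x   read y → write _, move left, go to B
B | ____zy[z]_y_x   read z → write z, move left, go to C
C | ____z[y]z_y_x   read y → write z, move left, go to D
D | ____[z]zz_y_x   read z → write y, move left, go to D
D | ___[_]yzz_y_x   read _ → write y, move right, go to C
C | ___y[y]zz_y_x   read y → write z, move left, go to D
D | ___[y]zzz_y_x   read y → write y, move left, go to C
C | __[_]yzzz_y_x   read _ → write x, move left, go to B
B | _[_]xyzzz_y_x   read _ → write z, move right, go to D
D | _z[x]yzzz_y_x   read x → write _, move left, go to A
A | _[z]_yzzz_y_x   read z → write y, move left, go to H
H | [_]y_yzzz_y_x
M halts after 24 transitions.

24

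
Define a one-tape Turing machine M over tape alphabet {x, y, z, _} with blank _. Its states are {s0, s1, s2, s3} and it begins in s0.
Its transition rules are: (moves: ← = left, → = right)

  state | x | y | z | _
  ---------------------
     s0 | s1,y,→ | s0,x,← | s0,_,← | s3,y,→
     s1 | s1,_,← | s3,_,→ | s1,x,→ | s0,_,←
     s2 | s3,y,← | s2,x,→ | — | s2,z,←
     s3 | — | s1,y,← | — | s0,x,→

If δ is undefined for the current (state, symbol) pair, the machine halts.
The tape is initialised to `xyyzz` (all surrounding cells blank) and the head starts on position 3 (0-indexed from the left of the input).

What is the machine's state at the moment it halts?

s0 | xyy[z]z   read z → write _, move ←, go to s0
s0 | xy[y]_z   read y → write x, move ←, go to s0
s0 | x[y]x_z   read y → write x, move ←, go to s0
s0 | [x]xx_z   read x → write y, move →, go to s1
s1 | y[x]x_z   read x → write _, move ←, go to s1
s1 | [y]_x_z   read y → write _, move →, go to s3
s3 | _[_]x_z   read _ → write x, move →, go to s0
s0 | _x[x]_z   read x → write y, move →, go to s1
s1 | _xy[_]z   read _ → write _, move ←, go to s0
s0 | _x[y]_z   read y → write x, move ←, go to s0
s0 | _[x]x_z   read x → write y, move →, go to s1
s1 | _y[x]_z   read x → write _, move ←, go to s1
s1 | _[y]__z   read y → write _, move →, go to s3
s3 | __[_]_z   read _ → write x, move →, go to s0
s0 | __x[_]z   read _ → write y, move →, go to s3
s3 | __xy[z]
No transition is defined for (s3, z); M halts in state s3.

s3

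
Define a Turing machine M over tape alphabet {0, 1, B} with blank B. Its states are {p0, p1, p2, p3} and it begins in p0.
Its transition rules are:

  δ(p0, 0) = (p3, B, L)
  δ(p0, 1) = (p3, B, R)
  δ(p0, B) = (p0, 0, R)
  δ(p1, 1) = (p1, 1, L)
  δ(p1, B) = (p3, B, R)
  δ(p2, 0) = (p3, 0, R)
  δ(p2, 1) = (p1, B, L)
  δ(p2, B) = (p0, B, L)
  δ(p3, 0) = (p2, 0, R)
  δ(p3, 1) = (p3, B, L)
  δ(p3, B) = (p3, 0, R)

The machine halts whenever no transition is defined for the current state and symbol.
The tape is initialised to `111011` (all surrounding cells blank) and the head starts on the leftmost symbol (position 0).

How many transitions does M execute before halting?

state=p0 head=0 tape=B[1]11011   (p0,1)→(p3,B,R)
state=p3 head=1 tape=BB[1]1011   (p3,1)→(p3,B,L)
state=p3 head=0 tape=B[B]B1011   (p3,B)→(p3,0,R)
state=p3 head=1 tape=B0[B]1011   (p3,B)→(p3,0,R)
state=p3 head=2 tape=B00[1]011   (p3,1)→(p3,B,L)
state=p3 head=1 tape=B0[0]B011   (p3,0)→(p2,0,R)
state=p2 head=2 tape=B00[B]011   (p2,B)→(p0,B,L)
state=p0 head=1 tape=B0[0]B011   (p0,0)→(p3,B,L)
state=p3 head=0 tape=B[0]BB011   (p3,0)→(p2,0,R)
state=p2 head=1 tape=B0[B]B011   (p2,B)→(p0,B,L)
state=p0 head=0 tape=B[0]BB011   (p0,0)→(p3,B,L)
state=p3 head=-1 tape=[B]BBB011   (p3,B)→(p3,0,R)
state=p3 head=0 tape=0[B]BB011   (p3,B)→(p3,0,R)
state=p3 head=1 tape=00[B]B011   (p3,B)→(p3,0,R)
state=p3 head=2 tape=000[B]011   (p3,B)→(p3,0,R)
state=p3 head=3 tape=0000[0]11   (p3,0)→(p2,0,R)
state=p2 head=4 tape=00000[1]1   (p2,1)→(p1,B,L)
state=p1 head=3 tape=0000[0]B1
M halts after 17 transitions.

17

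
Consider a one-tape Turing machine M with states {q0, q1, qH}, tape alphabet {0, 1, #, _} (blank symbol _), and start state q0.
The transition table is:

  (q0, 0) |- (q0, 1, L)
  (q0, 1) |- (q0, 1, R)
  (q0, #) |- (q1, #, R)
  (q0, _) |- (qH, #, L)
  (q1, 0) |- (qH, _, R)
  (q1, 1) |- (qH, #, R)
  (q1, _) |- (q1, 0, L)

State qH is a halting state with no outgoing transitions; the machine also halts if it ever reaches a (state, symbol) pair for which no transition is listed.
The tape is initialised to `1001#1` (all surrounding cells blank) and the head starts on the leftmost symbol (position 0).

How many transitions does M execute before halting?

state=q0 head=0 tape=[1]001#1_   (q0,1)→(q0,1,R)
state=q0 head=1 tape=1[0]01#1_   (q0,0)→(q0,1,L)
state=q0 head=0 tape=[1]101#1_   (q0,1)→(q0,1,R)
state=q0 head=1 tape=1[1]01#1_   (q0,1)→(q0,1,R)
state=q0 head=2 tape=11[0]1#1_   (q0,0)→(q0,1,L)
state=q0 head=1 tape=1[1]11#1_   (q0,1)→(q0,1,R)
state=q0 head=2 tape=11[1]1#1_   (q0,1)→(q0,1,R)
state=q0 head=3 tape=111[1]#1_   (q0,1)→(q0,1,R)
state=q0 head=4 tape=1111[#]1_   (q0,#)→(q1,#,R)
state=q1 head=5 tape=1111#[1]_   (q1,1)→(qH,#,R)
state=qH head=6 tape=1111##[_]
M halts after 10 transitions.

10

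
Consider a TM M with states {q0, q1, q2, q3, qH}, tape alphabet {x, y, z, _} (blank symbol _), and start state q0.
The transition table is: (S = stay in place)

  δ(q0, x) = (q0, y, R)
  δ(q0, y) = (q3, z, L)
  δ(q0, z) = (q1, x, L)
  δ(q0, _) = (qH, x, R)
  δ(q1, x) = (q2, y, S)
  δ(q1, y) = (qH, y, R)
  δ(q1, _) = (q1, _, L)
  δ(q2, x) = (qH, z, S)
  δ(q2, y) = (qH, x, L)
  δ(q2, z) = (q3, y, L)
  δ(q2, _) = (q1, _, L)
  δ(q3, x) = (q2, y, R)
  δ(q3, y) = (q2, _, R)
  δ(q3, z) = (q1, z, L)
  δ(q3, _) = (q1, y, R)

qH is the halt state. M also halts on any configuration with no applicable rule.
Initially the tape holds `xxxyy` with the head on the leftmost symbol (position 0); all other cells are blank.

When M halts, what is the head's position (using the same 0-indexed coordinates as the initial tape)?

4

q0 | [x]xxyy   read x → write y, move R, go to q0
q0 | y[x]xyy   read x → write y, move R, go to q0
q0 | yy[x]yy   read x → write y, move R, go to q0
q0 | yyy[y]y   read y → write z, move L, go to q3
q3 | yy[y]zy   read y → write _, move R, go to q2
q2 | yy_[z]y   read z → write y, move L, go to q3
q3 | yy[_]yy   read _ → write y, move R, go to q1
q1 | yyy[y]y   read y → write y, move R, go to qH
qH | yyyy[y]
At halt the head is at cell 4.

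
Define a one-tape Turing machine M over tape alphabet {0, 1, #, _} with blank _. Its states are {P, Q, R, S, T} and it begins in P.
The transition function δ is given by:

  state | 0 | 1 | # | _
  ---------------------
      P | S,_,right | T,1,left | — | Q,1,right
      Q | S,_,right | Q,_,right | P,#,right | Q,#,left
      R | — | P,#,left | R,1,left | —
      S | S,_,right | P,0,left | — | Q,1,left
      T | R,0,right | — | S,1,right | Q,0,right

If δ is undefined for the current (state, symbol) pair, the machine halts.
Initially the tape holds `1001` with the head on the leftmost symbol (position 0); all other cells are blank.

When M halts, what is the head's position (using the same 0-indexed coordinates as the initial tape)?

3

state=P head=0 tape=_[1]001__   (P,1)→(T,1,left)
state=T head=-1 tape=[_]1001__   (T,_)→(Q,0,right)
state=Q head=0 tape=0[1]001__   (Q,1)→(Q,_,right)
state=Q head=1 tape=0_[0]01__   (Q,0)→(S,_,right)
state=S head=2 tape=0__[0]1__   (S,0)→(S,_,right)
state=S head=3 tape=0___[1]__   (S,1)→(P,0,left)
state=P head=2 tape=0__[_]0__   (P,_)→(Q,1,right)
state=Q head=3 tape=0__1[0]__   (Q,0)→(S,_,right)
state=S head=4 tape=0__1_[_]_   (S,_)→(Q,1,left)
state=Q head=3 tape=0__1[_]1_   (Q,_)→(Q,#,left)
state=Q head=2 tape=0__[1]#1_   (Q,1)→(Q,_,right)
state=Q head=3 tape=0___[#]1_   (Q,#)→(P,#,right)
state=P head=4 tape=0___#[1]_   (P,1)→(T,1,left)
state=T head=3 tape=0___[#]1_   (T,#)→(S,1,right)
state=S head=4 tape=0___1[1]_   (S,1)→(P,0,left)
state=P head=3 tape=0___[1]0_   (P,1)→(T,1,left)
state=T head=2 tape=0__[_]10_   (T,_)→(Q,0,right)
state=Q head=3 tape=0__0[1]0_   (Q,1)→(Q,_,right)
state=Q head=4 tape=0__0_[0]_   (Q,0)→(S,_,right)
state=S head=5 tape=0__0__[_]   (S,_)→(Q,1,left)
state=Q head=4 tape=0__0_[_]1   (Q,_)→(Q,#,left)
state=Q head=3 tape=0__0[_]#1   (Q,_)→(Q,#,left)
state=Q head=2 tape=0__[0]##1   (Q,0)→(S,_,right)
state=S head=3 tape=0___[#]#1
At halt the head is at cell 3.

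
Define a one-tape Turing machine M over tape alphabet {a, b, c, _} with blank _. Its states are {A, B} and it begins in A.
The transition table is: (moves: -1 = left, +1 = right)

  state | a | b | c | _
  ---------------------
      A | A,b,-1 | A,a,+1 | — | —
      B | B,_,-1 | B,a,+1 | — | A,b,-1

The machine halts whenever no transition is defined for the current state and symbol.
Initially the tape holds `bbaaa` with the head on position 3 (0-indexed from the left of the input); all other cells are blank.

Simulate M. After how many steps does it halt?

A | bba[a]a_   read a → write b, move -1, go to A
A | bb[a]ba_   read a → write b, move -1, go to A
A | b[b]bba_   read b → write a, move +1, go to A
A | ba[b]ba_   read b → write a, move +1, go to A
A | baa[b]a_   read b → write a, move +1, go to A
A | baaa[a]_   read a → write b, move -1, go to A
A | baa[a]b_   read a → write b, move -1, go to A
A | ba[a]bb_   read a → write b, move -1, go to A
A | b[a]bbb_   read a → write b, move -1, go to A
A | [b]bbbb_   read b → write a, move +1, go to A
A | a[b]bbb_   read b → write a, move +1, go to A
A | aa[b]bb_   read b → write a, move +1, go to A
A | aaa[b]b_   read b → write a, move +1, go to A
A | aaaa[b]_   read b → write a, move +1, go to A
A | aaaaa[_]
M halts after 14 transitions.

14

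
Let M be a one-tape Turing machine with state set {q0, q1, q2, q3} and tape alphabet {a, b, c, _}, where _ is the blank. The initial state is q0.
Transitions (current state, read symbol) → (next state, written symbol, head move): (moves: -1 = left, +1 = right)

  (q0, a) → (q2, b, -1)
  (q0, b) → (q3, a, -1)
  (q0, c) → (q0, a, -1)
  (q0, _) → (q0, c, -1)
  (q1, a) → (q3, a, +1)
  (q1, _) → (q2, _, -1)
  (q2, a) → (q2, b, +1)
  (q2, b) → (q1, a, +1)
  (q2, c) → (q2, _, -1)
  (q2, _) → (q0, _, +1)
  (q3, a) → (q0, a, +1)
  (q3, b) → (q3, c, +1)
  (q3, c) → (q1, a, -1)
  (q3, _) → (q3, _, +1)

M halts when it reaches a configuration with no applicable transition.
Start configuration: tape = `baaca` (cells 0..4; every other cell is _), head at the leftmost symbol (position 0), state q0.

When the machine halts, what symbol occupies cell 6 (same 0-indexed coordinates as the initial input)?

state=q0 head=0 tape=_[b]aaca__   (q0,b)→(q3,a,-1)
state=q3 head=-1 tape=[_]aaaca__   (q3,_)→(q3,_,+1)
state=q3 head=0 tape=_[a]aaca__   (q3,a)→(q0,a,+1)
state=q0 head=1 tape=_a[a]aca__   (q0,a)→(q2,b,-1)
state=q2 head=0 tape=_[a]baca__   (q2,a)→(q2,b,+1)
state=q2 head=1 tape=_b[b]aca__   (q2,b)→(q1,a,+1)
state=q1 head=2 tape=_ba[a]ca__   (q1,a)→(q3,a,+1)
state=q3 head=3 tape=_baa[c]a__   (q3,c)→(q1,a,-1)
state=q1 head=2 tape=_ba[a]aa__   (q1,a)→(q3,a,+1)
state=q3 head=3 tape=_baa[a]a__   (q3,a)→(q0,a,+1)
state=q0 head=4 tape=_baaa[a]__   (q0,a)→(q2,b,-1)
state=q2 head=3 tape=_baa[a]b__   (q2,a)→(q2,b,+1)
state=q2 head=4 tape=_baab[b]__   (q2,b)→(q1,a,+1)
state=q1 head=5 tape=_baaba[_]_   (q1,_)→(q2,_,-1)
state=q2 head=4 tape=_baab[a]__   (q2,a)→(q2,b,+1)
state=q2 head=5 tape=_baabb[_]_   (q2,_)→(q0,_,+1)
state=q0 head=6 tape=_baabb_[_]   (q0,_)→(q0,c,-1)
state=q0 head=5 tape=_baabb[_]c   (q0,_)→(q0,c,-1)
state=q0 head=4 tape=_baab[b]cc   (q0,b)→(q3,a,-1)
state=q3 head=3 tape=_baa[b]acc   (q3,b)→(q3,c,+1)
state=q3 head=4 tape=_baac[a]cc   (q3,a)→(q0,a,+1)
state=q0 head=5 tape=_baaca[c]c   (q0,c)→(q0,a,-1)
state=q0 head=4 tape=_baac[a]ac   (q0,a)→(q2,b,-1)
state=q2 head=3 tape=_baa[c]bac   (q2,c)→(q2,_,-1)
state=q2 head=2 tape=_ba[a]_bac   (q2,a)→(q2,b,+1)
state=q2 head=3 tape=_bab[_]bac   (q2,_)→(q0,_,+1)
state=q0 head=4 tape=_bab_[b]ac   (q0,b)→(q3,a,-1)
state=q3 head=3 tape=_bab[_]aac   (q3,_)→(q3,_,+1)
state=q3 head=4 tape=_bab_[a]ac   (q3,a)→(q0,a,+1)
state=q0 head=5 tape=_bab_a[a]c   (q0,a)→(q2,b,-1)
state=q2 head=4 tape=_bab_[a]bc   (q2,a)→(q2,b,+1)
state=q2 head=5 tape=_bab_b[b]c   (q2,b)→(q1,a,+1)
state=q1 head=6 tape=_bab_ba[c]
Cell 6 holds c when M halts.

c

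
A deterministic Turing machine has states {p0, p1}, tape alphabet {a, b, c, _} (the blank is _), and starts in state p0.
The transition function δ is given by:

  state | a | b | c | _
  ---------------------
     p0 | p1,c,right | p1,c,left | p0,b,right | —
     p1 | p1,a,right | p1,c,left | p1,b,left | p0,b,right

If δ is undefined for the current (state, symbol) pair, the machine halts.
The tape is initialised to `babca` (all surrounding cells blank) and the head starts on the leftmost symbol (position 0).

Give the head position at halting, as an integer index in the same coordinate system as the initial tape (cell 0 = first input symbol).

6

p0 | ___[b]abca__   read b → write c, move left, go to p1
p1 | __[_]cabca__   read _ → write b, move right, go to p0
p0 | __b[c]abca__   read c → write b, move right, go to p0
p0 | __bb[a]bca__   read a → write c, move right, go to p1
p1 | __bbc[b]ca__   read b → write c, move left, go to p1
p1 | __bb[c]cca__   read c → write b, move left, go to p1
p1 | __b[b]bcca__   read b → write c, move left, go to p1
p1 | __[b]cbcca__   read b → write c, move left, go to p1
p1 | _[_]ccbcca__   read _ → write b, move right, go to p0
p0 | _b[c]cbcca__   read c → write b, move right, go to p0
p0 | _bb[c]bcca__   read c → write b, move right, go to p0
p0 | _bbb[b]cca__   read b → write c, move left, go to p1
p1 | _bb[b]ccca__   read b → write c, move left, go to p1
p1 | _b[b]cccca__   read b → write c, move left, go to p1
p1 | _[b]ccccca__   read b → write c, move left, go to p1
p1 | [_]cccccca__   read _ → write b, move right, go to p0
p0 | b[c]ccccca__   read c → write b, move right, go to p0
p0 | bb[c]cccca__   read c → write b, move right, go to p0
p0 | bbb[c]ccca__   read c → write b, move right, go to p0
p0 | bbbb[c]cca__   read c → write b, move right, go to p0
p0 | bbbbb[c]ca__   read c → write b, move right, go to p0
p0 | bbbbbb[c]a__   read c → write b, move right, go to p0
p0 | bbbbbbb[a]__   read a → write c, move right, go to p1
p1 | bbbbbbbc[_]_   read _ → write b, move right, go to p0
p0 | bbbbbbbcb[_]
At halt the head is at cell 6.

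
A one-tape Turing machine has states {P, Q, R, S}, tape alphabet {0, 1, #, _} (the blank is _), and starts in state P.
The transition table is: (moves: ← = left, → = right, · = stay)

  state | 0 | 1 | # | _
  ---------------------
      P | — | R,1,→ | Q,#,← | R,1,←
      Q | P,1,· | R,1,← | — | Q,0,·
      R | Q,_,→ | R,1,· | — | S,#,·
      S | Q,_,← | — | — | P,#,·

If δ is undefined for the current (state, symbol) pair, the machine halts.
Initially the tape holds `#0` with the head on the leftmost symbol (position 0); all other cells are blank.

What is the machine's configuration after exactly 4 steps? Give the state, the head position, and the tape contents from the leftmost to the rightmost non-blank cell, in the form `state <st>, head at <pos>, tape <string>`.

state R, head at 0, tape 1#0

P | _[#]0   read # → write #, move ←, go to Q
Q | [_]#0   read _ → write 0, move ·, go to Q
Q | [0]#0   read 0 → write 1, move ·, go to P
P | [1]#0   read 1 → write 1, move →, go to R
R | 1[#]0
After 4 steps: state R, head at 0, tape 1#0.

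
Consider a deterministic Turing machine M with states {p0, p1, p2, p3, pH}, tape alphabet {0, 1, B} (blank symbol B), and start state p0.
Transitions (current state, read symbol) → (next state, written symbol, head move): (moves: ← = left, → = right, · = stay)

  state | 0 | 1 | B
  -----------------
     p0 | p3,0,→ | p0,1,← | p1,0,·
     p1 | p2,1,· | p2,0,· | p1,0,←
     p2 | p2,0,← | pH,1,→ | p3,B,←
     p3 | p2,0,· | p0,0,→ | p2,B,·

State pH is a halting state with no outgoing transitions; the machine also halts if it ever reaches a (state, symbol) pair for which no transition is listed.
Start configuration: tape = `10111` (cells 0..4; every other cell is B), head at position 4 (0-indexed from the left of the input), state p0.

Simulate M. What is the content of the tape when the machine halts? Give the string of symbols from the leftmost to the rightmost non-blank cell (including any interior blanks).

100001

p0 | 1011[1]BB   read 1 → write 1, move ←, go to p0
p0 | 101[1]1BB   read 1 → write 1, move ←, go to p0
p0 | 10[1]11BB   read 1 → write 1, move ←, go to p0
p0 | 1[0]111BB   read 0 → write 0, move →, go to p3
p3 | 10[1]11BB   read 1 → write 0, move →, go to p0
p0 | 100[1]1BB   read 1 → write 1, move ←, go to p0
p0 | 10[0]11BB   read 0 → write 0, move →, go to p3
p3 | 100[1]1BB   read 1 → write 0, move →, go to p0
p0 | 1000[1]BB   read 1 → write 1, move ←, go to p0
p0 | 100[0]1BB   read 0 → write 0, move →, go to p3
p3 | 1000[1]BB   read 1 → write 0, move →, go to p0
p0 | 10000[B]B   read B → write 0, move ·, go to p1
p1 | 10000[0]B   read 0 → write 1, move ·, go to p2
p2 | 10000[1]B   read 1 → write 1, move →, go to pH
pH | 100001[B]
The non-blank tape span at halt is 100001.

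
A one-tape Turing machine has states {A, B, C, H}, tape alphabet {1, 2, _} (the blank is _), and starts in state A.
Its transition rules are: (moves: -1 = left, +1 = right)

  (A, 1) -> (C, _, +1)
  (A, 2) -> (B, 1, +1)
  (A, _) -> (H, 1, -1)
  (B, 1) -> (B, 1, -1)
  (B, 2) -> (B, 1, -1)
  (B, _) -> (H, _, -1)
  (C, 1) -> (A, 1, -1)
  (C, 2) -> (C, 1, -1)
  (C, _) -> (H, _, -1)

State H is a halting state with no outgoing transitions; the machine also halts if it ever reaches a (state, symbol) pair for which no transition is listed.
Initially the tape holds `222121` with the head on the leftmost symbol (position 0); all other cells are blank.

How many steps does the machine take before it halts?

4

state=A head=0 tape=__[2]22121   (A,2)→(B,1,+1)
state=B head=1 tape=__1[2]2121   (B,2)→(B,1,-1)
state=B head=0 tape=__[1]12121   (B,1)→(B,1,-1)
state=B head=-1 tape=_[_]112121   (B,_)→(H,_,-1)
state=H head=-2 tape=[_]_112121
M halts after 4 transitions.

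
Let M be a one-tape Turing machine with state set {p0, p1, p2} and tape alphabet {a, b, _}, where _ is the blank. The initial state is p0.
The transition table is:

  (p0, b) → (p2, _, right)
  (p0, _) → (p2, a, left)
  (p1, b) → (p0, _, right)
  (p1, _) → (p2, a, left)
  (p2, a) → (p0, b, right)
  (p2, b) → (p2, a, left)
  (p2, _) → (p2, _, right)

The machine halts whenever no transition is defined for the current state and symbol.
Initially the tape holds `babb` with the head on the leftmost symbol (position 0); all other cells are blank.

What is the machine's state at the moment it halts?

p0 | [b]abb_   read b → write _, move right, go to p2
p2 | _[a]bb_   read a → write b, move right, go to p0
p0 | _b[b]b_   read b → write _, move right, go to p2
p2 | _b_[b]_   read b → write a, move left, go to p2
p2 | _b[_]a_   read _ → write _, move right, go to p2
p2 | _b_[a]_   read a → write b, move right, go to p0
p0 | _b_b[_]   read _ → write a, move left, go to p2
p2 | _b_[b]a   read b → write a, move left, go to p2
p2 | _b[_]aa   read _ → write _, move right, go to p2
p2 | _b_[a]a   read a → write b, move right, go to p0
p0 | _b_b[a]
No transition is defined for (p0, a); M halts in state p0.

p0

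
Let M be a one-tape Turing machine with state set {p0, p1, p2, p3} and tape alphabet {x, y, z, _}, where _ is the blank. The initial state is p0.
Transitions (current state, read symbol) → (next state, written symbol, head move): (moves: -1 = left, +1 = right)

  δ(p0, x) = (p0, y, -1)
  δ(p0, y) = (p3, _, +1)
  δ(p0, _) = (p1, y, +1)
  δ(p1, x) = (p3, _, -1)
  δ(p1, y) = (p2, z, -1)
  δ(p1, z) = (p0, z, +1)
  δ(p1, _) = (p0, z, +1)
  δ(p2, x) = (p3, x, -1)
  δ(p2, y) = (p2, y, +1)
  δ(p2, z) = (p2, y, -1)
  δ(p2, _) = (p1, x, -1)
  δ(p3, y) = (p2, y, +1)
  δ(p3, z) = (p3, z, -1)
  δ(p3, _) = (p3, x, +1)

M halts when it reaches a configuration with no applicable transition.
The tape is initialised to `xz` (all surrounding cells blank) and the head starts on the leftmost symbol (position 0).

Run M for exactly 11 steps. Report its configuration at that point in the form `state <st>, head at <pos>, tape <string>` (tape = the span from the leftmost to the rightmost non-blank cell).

state p1, head at 1, tape yyyx

state=p0 head=0 tape=_[x]z_   (p0,x)→(p0,y,-1)
state=p0 head=-1 tape=[_]yz_   (p0,_)→(p1,y,+1)
state=p1 head=0 tape=y[y]z_   (p1,y)→(p2,z,-1)
state=p2 head=-1 tape=[y]zz_   (p2,y)→(p2,y,+1)
state=p2 head=0 tape=y[z]z_   (p2,z)→(p2,y,-1)
state=p2 head=-1 tape=[y]yz_   (p2,y)→(p2,y,+1)
state=p2 head=0 tape=y[y]z_   (p2,y)→(p2,y,+1)
state=p2 head=1 tape=yy[z]_   (p2,z)→(p2,y,-1)
state=p2 head=0 tape=y[y]y_   (p2,y)→(p2,y,+1)
state=p2 head=1 tape=yy[y]_   (p2,y)→(p2,y,+1)
state=p2 head=2 tape=yyy[_]   (p2,_)→(p1,x,-1)
state=p1 head=1 tape=yy[y]x
After 11 steps: state p1, head at 1, tape yyyx.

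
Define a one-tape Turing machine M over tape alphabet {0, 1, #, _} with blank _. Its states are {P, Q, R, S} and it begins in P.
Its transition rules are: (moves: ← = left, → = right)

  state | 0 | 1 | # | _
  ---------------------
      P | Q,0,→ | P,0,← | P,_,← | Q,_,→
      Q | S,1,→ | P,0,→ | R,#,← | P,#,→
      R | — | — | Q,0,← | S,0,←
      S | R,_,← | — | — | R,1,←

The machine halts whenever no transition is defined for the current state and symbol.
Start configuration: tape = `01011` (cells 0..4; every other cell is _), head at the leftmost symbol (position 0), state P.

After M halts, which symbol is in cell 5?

P | [0]1011_   read 0 → write 0, move →, go to Q
Q | 0[1]011_   read 1 → write 0, move →, go to P
P | 00[0]11_   read 0 → write 0, move →, go to Q
Q | 000[1]1_   read 1 → write 0, move →, go to P
P | 0000[1]_   read 1 → write 0, move ←, go to P
P | 000[0]0_   read 0 → write 0, move →, go to Q
Q | 0000[0]_   read 0 → write 1, move →, go to S
S | 00001[_]   read _ → write 1, move ←, go to R
R | 0000[1]1
Cell 5 holds 1 when M halts.

1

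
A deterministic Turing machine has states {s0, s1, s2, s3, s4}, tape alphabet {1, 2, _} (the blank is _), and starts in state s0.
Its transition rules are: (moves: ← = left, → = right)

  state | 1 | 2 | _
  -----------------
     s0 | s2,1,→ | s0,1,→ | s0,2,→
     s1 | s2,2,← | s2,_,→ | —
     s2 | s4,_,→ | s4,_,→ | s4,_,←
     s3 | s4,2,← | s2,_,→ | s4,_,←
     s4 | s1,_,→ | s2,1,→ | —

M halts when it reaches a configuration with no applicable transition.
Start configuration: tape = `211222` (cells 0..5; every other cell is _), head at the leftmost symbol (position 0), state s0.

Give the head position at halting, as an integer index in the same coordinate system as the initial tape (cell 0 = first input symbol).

6

s0 | [2]11222_   read 2 → write 1, move →, go to s0
s0 | 1[1]1222_   read 1 → write 1, move →, go to s2
s2 | 11[1]222_   read 1 → write _, move →, go to s4
s4 | 11_[2]22_   read 2 → write 1, move →, go to s2
s2 | 11_1[2]2_   read 2 → write _, move →, go to s4
s4 | 11_1_[2]_   read 2 → write 1, move →, go to s2
s2 | 11_1_1[_]   read _ → write _, move ←, go to s4
s4 | 11_1_[1]_   read 1 → write _, move →, go to s1
s1 | 11_1__[_]
At halt the head is at cell 6.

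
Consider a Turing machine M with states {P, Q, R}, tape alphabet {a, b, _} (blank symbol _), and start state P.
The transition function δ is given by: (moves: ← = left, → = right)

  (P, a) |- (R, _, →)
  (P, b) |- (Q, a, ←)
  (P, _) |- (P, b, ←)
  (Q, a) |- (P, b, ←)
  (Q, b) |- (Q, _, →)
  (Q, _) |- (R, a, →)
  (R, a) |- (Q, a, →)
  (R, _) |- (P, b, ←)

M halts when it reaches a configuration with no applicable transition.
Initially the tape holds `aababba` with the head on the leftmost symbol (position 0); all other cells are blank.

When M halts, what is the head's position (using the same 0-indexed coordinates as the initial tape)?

2

state=P head=0 tape=[a]ababba   (P,a)→(R,_,→)
state=R head=1 tape=_[a]babba   (R,a)→(Q,a,→)
state=Q head=2 tape=_a[b]abba   (Q,b)→(Q,_,→)
state=Q head=3 tape=_a_[a]bba   (Q,a)→(P,b,←)
state=P head=2 tape=_a[_]bbba   (P,_)→(P,b,←)
state=P head=1 tape=_[a]bbbba   (P,a)→(R,_,→)
state=R head=2 tape=__[b]bbba
At halt the head is at cell 2.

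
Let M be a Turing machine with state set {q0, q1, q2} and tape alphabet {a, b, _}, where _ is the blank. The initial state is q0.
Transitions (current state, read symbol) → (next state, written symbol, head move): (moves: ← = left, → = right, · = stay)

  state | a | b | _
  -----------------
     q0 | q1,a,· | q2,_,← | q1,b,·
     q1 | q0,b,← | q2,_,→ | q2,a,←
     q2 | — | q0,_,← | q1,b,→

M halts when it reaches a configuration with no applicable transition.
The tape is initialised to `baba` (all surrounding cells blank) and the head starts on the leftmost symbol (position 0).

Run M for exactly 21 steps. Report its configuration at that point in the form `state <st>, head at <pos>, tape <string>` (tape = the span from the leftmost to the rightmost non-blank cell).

state=q0 head=0 tape=____[b]aba   (q0,b)→(q2,_,←)
state=q2 head=-1 tape=___[_]_aba   (q2,_)→(q1,b,→)
state=q1 head=0 tape=___b[_]aba   (q1,_)→(q2,a,←)
state=q2 head=-1 tape=___[b]aaba   (q2,b)→(q0,_,←)
state=q0 head=-2 tape=__[_]_aaba   (q0,_)→(q1,b,·)
state=q1 head=-2 tape=__[b]_aaba   (q1,b)→(q2,_,→)
state=q2 head=-1 tape=___[_]aaba   (q2,_)→(q1,b,→)
state=q1 head=0 tape=___b[a]aba   (q1,a)→(q0,b,←)
state=q0 head=-1 tape=___[b]baba   (q0,b)→(q2,_,←)
state=q2 head=-2 tape=__[_]_baba   (q2,_)→(q1,b,→)
state=q1 head=-1 tape=__b[_]baba   (q1,_)→(q2,a,←)
state=q2 head=-2 tape=__[b]ababa   (q2,b)→(q0,_,←)
state=q0 head=-3 tape=_[_]_ababa   (q0,_)→(q1,b,·)
state=q1 head=-3 tape=_[b]_ababa   (q1,b)→(q2,_,→)
state=q2 head=-2 tape=__[_]ababa   (q2,_)→(q1,b,→)
state=q1 head=-1 tape=__b[a]baba   (q1,a)→(q0,b,←)
state=q0 head=-2 tape=__[b]bbaba   (q0,b)→(q2,_,←)
state=q2 head=-3 tape=_[_]_bbaba   (q2,_)→(q1,b,→)
state=q1 head=-2 tape=_b[_]bbaba   (q1,_)→(q2,a,←)
state=q2 head=-3 tape=_[b]abbaba   (q2,b)→(q0,_,←)
state=q0 head=-4 tape=[_]_abbaba   (q0,_)→(q1,b,·)
state=q1 head=-4 tape=[b]_abbaba
After 21 steps: state q1, head at -4, tape b_abbaba.

state q1, head at -4, tape b_abbaba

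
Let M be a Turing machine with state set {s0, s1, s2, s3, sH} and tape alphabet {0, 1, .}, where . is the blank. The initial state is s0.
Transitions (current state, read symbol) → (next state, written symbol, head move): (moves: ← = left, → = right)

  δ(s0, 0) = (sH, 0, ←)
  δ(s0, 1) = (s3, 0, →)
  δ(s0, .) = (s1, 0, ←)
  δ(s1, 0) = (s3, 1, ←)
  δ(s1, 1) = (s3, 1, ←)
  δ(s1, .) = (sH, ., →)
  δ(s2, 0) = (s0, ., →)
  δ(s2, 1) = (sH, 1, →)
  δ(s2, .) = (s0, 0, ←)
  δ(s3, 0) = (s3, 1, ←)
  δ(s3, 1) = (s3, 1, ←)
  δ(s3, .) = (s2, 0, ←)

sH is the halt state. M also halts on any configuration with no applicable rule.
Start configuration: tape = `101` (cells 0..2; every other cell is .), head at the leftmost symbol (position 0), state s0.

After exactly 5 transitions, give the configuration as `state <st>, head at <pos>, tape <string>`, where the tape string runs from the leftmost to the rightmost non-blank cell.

state=s0 head=0 tape=...[1]01   (s0,1)→(s3,0,→)
state=s3 head=1 tape=...0[0]1   (s3,0)→(s3,1,←)
state=s3 head=0 tape=...[0]11   (s3,0)→(s3,1,←)
state=s3 head=-1 tape=..[.]111   (s3,.)→(s2,0,←)
state=s2 head=-2 tape=.[.]0111   (s2,.)→(s0,0,←)
state=s0 head=-3 tape=[.]00111
After 5 steps: state s0, head at -3, tape 00111.

state s0, head at -3, tape 00111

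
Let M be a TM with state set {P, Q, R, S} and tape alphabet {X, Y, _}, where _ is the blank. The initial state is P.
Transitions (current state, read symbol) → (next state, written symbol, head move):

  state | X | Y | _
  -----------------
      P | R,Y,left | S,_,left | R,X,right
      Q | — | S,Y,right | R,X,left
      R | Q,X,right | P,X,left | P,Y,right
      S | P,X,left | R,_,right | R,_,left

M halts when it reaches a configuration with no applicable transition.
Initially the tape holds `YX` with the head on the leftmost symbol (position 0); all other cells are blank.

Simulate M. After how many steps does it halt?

37

P | _____[Y]X   read Y → write _, move left, go to S
S | ____[_]_X   read _ → write _, move left, go to R
R | ___[_]__X   read _ → write Y, move right, go to P
P | ___Y[_]_X   read _ → write X, move right, go to R
R | ___YX[_]X   read _ → write Y, move right, go to P
P | ___YXY[X]   read X → write Y, move left, go to R
R | ___YX[Y]Y   read Y → write X, move left, go to P
P | ___Y[X]XY   read X → write Y, move left, go to R
R | ___[Y]YXY   read Y → write X, move left, go to P
P | __[_]XYXY   read _ → write X, move right, go to R
R | __X[X]YXY   read X → write X, move right, go to Q
Q | __XX[Y]XY   read Y → write Y, move right, go to S
S | __XXY[X]Y   read X → write X, move left, go to P
P | __XX[Y]XY   read Y → write _, move left, go to S
S | __X[X]_XY   read X → write X, move left, go to P
P | __[X]X_XY   read X → write Y, move left, go to R
R | _[_]YX_XY   read _ → write Y, move right, go to P
P | _Y[Y]X_XY   read Y → write _, move left, go to S
S | _[Y]_X_XY   read Y → write _, move right, go to R
R | __[_]X_XY   read _ → write Y, move right, go to P
P | __Y[X]_XY   read X → write Y, move left, go to R
R | __[Y]Y_XY   read Y → write X, move left, go to P
P | _[_]XY_XY   read _ → write X, move right, go to R
R | _X[X]Y_XY   read X → write X, move right, go to Q
Q | _XX[Y]_XY   read Y → write Y, move right, go to S
S | _XXY[_]XY   read _ → write _, move left, go to R
R | _XX[Y]_XY   read Y → write X, move left, go to P
P | _X[X]X_XY   read X → write Y, move left, go to R
R | _[X]YX_XY   read X → write X, move right, go to Q
Q | _X[Y]X_XY   read Y → write Y, move right, go to S
S | _XY[X]_XY   read X → write X, move left, go to P
P | _X[Y]X_XY   read Y → write _, move left, go to S
S | _[X]_X_XY   read X → write X, move left, go to P
P | [_]X_X_XY   read _ → write X, move right, go to R
R | X[X]_X_XY   read X → write X, move right, go to Q
Q | XX[_]X_XY   read _ → write X, move left, go to R
R | X[X]XX_XY   read X → write X, move right, go to Q
Q | XX[X]X_XY
M halts after 37 transitions.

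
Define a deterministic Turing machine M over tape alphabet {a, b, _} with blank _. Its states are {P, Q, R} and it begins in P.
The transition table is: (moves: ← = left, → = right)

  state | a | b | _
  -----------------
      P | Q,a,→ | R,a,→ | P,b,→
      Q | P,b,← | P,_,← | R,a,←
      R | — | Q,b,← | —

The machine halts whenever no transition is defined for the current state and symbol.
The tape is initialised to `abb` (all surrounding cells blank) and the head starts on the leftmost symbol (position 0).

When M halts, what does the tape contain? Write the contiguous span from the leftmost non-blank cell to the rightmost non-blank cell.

state=P head=0 tape=[a]bb   (P,a)→(Q,a,→)
state=Q head=1 tape=a[b]b   (Q,b)→(P,_,←)
state=P head=0 tape=[a]_b   (P,a)→(Q,a,→)
state=Q head=1 tape=a[_]b   (Q,_)→(R,a,←)
state=R head=0 tape=[a]ab
The non-blank tape span at halt is aab.

aab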